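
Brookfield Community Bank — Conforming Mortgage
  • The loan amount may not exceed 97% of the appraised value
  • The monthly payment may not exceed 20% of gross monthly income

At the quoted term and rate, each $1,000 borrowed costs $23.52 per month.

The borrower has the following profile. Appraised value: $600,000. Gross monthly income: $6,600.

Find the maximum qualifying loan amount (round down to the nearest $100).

Payment cap: 20% × $6,600 = $1,320/month.
At $23.52 per $1,000, that supports 1,320/23.52 × 1,000 ≈ $56,122 → $56,100.
LTV cap: 97% × $600,000 = $582,000 → $582,000.
Binding constraint: payment-to-income.

$56,100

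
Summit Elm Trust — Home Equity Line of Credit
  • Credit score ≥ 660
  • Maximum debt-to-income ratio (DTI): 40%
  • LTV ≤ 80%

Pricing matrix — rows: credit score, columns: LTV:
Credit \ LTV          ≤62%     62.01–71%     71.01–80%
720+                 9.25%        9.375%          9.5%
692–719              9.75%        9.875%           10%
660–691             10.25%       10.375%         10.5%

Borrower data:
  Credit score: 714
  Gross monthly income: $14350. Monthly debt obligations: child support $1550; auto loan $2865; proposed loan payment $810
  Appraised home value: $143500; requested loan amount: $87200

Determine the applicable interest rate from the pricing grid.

9.75%

Credit score 714 ≥ 660; Total monthly debts = (1,550 + 2,865 + 810) = 5,225. DTI: 5,225 ÷ 14,350 = 36.4%, within the 40% cap
Loan-to-value = 87,200/143,500 = 60.8% — pass (80% max)
Row: 714 falls in 692–719. Column: 60.8% falls in ≤62%. Rate = 9.75%.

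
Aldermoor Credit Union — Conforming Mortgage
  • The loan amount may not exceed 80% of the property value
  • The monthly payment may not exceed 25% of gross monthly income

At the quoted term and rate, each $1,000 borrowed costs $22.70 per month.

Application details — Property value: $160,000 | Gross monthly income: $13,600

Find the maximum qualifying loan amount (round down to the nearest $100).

Payment cap: 25% × $13,600 = $3,400/month.
At $22.70 per $1,000, that supports 3,400/22.70 × 1,000 ≈ $149,779 → $149,700.
LTV cap: 80% × $160,000 = $128,000 → $128,000.
Binding constraint: loan-to-value.

$128,000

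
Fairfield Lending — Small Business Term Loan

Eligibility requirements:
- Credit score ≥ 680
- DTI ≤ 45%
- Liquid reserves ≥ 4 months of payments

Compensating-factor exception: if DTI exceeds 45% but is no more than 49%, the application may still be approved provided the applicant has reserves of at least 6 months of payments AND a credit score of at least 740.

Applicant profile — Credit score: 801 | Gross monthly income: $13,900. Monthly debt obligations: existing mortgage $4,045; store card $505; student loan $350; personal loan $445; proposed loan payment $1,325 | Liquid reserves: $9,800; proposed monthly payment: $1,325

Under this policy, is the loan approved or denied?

Approved

Credit score 801 ≥ 680 (meets base)
Total debts = (4,045 + 505 + 350 + 445 + 1,325) = 6,670. DTI: 6,670 ÷ 13,900 = 48%, over the 45% base limit.
Reserves = 9,800/1,325 = 7.4 months ≥ 4
DTI 48% is within the 45%–49% exception band; checking compensating factors.
Reserves 7.4 ≥ 6 months; credit score 801 ≥ 740.
Both override conditions satisfied; DTI exception granted.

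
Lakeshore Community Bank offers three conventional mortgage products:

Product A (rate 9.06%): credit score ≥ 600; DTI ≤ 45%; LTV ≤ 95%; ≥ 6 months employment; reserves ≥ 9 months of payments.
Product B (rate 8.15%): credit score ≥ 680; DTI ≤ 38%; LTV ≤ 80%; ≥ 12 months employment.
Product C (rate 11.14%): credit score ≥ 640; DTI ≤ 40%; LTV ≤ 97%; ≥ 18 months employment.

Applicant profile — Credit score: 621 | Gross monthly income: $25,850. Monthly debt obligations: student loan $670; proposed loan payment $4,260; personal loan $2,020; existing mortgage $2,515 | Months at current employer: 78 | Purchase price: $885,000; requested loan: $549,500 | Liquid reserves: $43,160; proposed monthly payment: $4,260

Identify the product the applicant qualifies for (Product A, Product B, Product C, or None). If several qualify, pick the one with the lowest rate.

Total debts = (670 + 4,260 + 2,020 + 2,515) = 9,465; DTI = 9,465/25,850 = 36.6%.
LTV = 549,500/885,000 = 62.1%.
Reserves = 43,160/4,260 = 10.1 months.
Product A: score 621 ≥ 600; DTI 36.6% ≤ 45%; LTV 62.1% ≤ 95%; employment 78 ≥ 6 mo; reserves 10.1 ≥ 9 mo → qualifies.
Product B: score 621 < 680; DTI 36.6% ≤ 38%; LTV 62.1% ≤ 80%; employment 78 ≥ 12 mo → does not qualify.
Product C: score 621 < 640; DTI 36.6% ≤ 40%; LTV 62.1% ≤ 97%; employment 78 ≥ 18 mo → does not qualify.

Product A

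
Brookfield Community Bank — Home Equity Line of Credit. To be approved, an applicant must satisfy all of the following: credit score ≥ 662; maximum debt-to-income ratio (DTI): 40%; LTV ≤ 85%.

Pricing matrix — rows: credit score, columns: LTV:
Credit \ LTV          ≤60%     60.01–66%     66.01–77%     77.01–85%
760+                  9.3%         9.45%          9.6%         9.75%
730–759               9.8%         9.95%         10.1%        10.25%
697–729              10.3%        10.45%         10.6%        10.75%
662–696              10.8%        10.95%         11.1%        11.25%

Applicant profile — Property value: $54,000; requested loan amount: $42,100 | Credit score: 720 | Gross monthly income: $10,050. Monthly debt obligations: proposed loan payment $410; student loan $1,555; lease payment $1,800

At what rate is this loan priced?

10.75%

Credit score 720 ≥ 662; Total monthly debts = (410 + 1,555 + 1,800) = 3,765. DTI: 3,765 ÷ 10,050 = 37.5%, within the 40% cap
LTV = 42,100/54,000 = 78% ≤ 85%
Score 720 is in the 697–729 band; LTV 78% is in the 77.01–85% band → 10.75%.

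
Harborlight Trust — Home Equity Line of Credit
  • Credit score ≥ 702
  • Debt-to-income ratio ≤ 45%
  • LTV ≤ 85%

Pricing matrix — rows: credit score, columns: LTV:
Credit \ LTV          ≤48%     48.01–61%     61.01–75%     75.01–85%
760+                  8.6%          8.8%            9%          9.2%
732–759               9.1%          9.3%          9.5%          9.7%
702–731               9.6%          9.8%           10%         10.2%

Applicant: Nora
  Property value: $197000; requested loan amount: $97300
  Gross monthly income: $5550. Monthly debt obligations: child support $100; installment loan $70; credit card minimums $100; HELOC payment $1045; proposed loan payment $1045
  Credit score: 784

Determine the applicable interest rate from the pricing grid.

Credit score 784 ≥ 702; Total monthly debts = (100 + 70 + 100 + 1,045 + 1,045) = 2,360. DTI: 2,360 ÷ 5,550 = 42.5%, within the 45% cap
Loan-to-value = 97,300/197,000 = 49.4% — pass (85% max)
Row: 784 falls in 760+. Column: 49.4% falls in 48.01–61%. Rate = 8.8%.

8.8%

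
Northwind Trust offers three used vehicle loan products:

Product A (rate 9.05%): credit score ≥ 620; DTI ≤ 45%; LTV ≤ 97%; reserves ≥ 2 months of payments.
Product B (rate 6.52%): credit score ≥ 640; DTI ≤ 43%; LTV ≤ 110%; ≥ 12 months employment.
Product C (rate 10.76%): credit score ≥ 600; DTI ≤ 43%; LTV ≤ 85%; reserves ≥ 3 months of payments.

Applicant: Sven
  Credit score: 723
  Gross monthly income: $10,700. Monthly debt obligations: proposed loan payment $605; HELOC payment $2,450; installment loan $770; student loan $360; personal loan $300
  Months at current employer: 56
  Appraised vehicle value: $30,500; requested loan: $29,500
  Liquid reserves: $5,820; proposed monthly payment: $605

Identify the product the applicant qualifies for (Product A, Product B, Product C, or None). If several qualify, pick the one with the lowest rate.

Product B

Total debts = (605 + 2,450 + 770 + 360 + 300) = 4,485; DTI = 4,485/10,700 = 41.9%.
LTV = 29,500/30,500 = 96.7%.
Reserves = 5,820/605 = 9.6 months.
Product A: score 723 ≥ 620; DTI 41.9% ≤ 45%; LTV 96.7% ≤ 97%; reserves 9.6 ≥ 2 mo → qualifies.
Product B: score 723 ≥ 640; DTI 41.9% ≤ 43%; LTV 96.7% ≤ 110%; employment 56 ≥ 12 mo → qualifies.
Product C: score 723 ≥ 600; DTI 41.9% ≤ 43%; LTV 96.7% > 85%; reserves 9.6 ≥ 3 mo → does not qualify.
Qualifying: Product A, Product B. Lowest rate is 6.52% → Product B.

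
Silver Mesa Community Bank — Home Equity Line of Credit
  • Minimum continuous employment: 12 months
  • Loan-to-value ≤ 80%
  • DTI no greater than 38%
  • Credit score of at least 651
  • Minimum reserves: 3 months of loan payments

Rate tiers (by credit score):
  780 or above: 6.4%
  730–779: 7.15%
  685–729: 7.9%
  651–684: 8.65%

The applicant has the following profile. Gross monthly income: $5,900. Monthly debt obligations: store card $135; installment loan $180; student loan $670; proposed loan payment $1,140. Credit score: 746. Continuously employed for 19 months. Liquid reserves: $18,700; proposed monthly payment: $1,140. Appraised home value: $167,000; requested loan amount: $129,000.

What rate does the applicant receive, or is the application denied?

Approved at 7.15%

Credit score 746 ≥ 651 (meets minimum)
Total monthly debts = (135 + 180 + 670 + 1,140) = 2,125. DTI = 2,125/5,900 = 36% ≤ 38%
LTV: 129,000 ÷ 167,000 = 77.2%, within 80% cap
Employment 19 ≥ 12 months
Liquid reserves cover 18,700/1,140 = 16.4 months — ≥ 3 required
All requirements met. Score 746 falls in the 730–779 tier → 7.15%.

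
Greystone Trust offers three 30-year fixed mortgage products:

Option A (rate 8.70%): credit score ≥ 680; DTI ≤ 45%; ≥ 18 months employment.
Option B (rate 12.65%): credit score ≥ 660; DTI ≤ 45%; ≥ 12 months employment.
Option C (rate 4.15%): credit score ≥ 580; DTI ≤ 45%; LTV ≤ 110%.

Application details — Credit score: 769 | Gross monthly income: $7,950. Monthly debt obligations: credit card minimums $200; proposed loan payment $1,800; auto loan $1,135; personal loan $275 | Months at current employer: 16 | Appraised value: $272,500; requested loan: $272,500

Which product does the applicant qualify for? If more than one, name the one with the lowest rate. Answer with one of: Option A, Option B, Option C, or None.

Total debts = (200 + 1,800 + 1,135 + 275) = 3,410; DTI = 3,410/7,950 = 42.9%.
LTV = 272,500/272,500 = 100%.
Option A: score 769 ≥ 680; DTI 42.9% ≤ 45%; employment 16 < 18 mo → does not qualify.
Option B: score 769 ≥ 660; DTI 42.9% ≤ 45%; employment 16 ≥ 12 mo → qualifies.
Option C: score 769 ≥ 580; DTI 42.9% ≤ 45%; LTV 100% ≤ 110% → qualifies.
Qualifying: Option B, Option C. Lowest rate is 4.15% → Option C.

Option C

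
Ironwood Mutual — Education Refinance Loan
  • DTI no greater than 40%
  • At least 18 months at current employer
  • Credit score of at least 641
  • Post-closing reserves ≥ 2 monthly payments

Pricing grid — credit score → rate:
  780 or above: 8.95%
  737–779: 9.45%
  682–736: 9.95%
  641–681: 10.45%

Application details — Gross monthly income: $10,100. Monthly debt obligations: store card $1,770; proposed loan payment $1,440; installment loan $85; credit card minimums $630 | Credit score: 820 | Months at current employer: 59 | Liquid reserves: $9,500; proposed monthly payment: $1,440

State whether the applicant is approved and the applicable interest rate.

Approved at 8.95%

Credit score 820 ≥ 641 (meets minimum)
Liquid reserves cover 9,500/1,440 = 6.6 months — ≥ 2 required
Total monthly debts = (1,770 + 1,440 + 85 + 630) = 3,925. DTI: 3,925 ÷ 10,100 = 38.9%, within the 40% cap
Employment 59 ≥ 18 months
All requirements met. Score 820 falls in the 780 or above tier → 8.95%.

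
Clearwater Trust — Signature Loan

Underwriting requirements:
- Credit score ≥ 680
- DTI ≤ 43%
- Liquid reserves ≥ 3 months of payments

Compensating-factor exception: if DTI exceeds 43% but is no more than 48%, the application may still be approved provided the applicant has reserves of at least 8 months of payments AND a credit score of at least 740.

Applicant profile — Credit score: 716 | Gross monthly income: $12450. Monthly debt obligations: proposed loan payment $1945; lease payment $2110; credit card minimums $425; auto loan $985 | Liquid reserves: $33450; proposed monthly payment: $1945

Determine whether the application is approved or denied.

Credit score 716 ≥ 680 (meets base)
Total debts = (1,945 + 2,110 + 425 + 985) = 5,465. DTI = 5,465/12,450 = 43.9% > 43% — standard DTI limit exceeded.
Reserves: 33,450 ÷ 1,945 = 17.2 months (meets 3-month minimum)
43.9% falls in the override range (43%–48%), so the compensating-factor test applies.
Override check — reserves: 17.2 mo (ok); score: 716 (below 740).
Override conditions not both satisfied; exception does not apply.

Denied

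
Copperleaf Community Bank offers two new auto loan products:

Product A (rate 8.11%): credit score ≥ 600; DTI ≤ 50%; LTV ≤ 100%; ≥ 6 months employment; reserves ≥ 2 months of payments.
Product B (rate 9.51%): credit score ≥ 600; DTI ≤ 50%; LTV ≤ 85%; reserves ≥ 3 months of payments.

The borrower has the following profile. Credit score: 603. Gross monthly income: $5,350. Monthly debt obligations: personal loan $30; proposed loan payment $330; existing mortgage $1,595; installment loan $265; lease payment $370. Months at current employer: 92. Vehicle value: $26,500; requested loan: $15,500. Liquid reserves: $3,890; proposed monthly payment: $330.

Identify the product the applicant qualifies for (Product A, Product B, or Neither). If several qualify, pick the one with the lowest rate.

Product A

Total debts = (30 + 330 + 1,595 + 265 + 370) = 2,590; DTI = 2,590/5,350 = 48.4%.
LTV = 15,500/26,500 = 58.5%.
Reserves = 3,890/330 = 11.8 months.
Product A: score 603 ≥ 600; DTI 48.4% ≤ 50%; LTV 58.5% ≤ 100%; employment 92 ≥ 6 mo; reserves 11.8 ≥ 2 mo → qualifies.
Product B: score 603 ≥ 600; DTI 48.4% ≤ 50%; LTV 58.5% ≤ 85%; reserves 11.8 ≥ 3 mo → qualifies.
Qualifying: Product A, Product B. Lowest rate is 8.11% → Product A.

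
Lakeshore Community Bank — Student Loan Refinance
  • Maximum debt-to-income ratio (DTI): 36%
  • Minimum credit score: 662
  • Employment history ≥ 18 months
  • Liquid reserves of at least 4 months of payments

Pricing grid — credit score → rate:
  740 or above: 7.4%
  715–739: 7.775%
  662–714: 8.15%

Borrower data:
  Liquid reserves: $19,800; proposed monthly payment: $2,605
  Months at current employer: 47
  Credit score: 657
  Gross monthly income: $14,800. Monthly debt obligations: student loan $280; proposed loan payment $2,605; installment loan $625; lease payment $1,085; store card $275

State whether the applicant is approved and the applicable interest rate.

Denied

Credit score 657 < 662 (below minimum)
Employment 47 ≥ 18 months
Reserves = 19,800/2,605 = 7.6 months ≥ 4
Total monthly debts = (280 + 2,605 + 625 + 1,085 + 275) = 4,870. DTI = 4,870/14,800 = 32.9% ≤ 36%
Not all requirements met → denied.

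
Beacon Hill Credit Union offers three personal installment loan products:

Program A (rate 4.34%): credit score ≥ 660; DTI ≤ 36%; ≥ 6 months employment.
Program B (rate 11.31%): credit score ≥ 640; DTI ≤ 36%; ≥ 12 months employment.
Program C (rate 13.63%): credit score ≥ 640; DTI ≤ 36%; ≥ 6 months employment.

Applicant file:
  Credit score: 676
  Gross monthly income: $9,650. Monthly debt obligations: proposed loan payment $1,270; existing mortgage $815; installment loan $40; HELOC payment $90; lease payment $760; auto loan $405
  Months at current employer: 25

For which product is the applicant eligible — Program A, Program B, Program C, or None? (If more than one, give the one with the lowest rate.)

Total debts = (1,270 + 815 + 40 + 90 + 760 + 405) = 3,380; DTI = 3,380/9,650 = 35%.
Program A: score 676 ≥ 660; DTI 35% ≤ 36%; employment 25 ≥ 6 mo → qualifies.
Program B: score 676 ≥ 640; DTI 35% ≤ 36%; employment 25 ≥ 12 mo → qualifies.
Program C: score 676 ≥ 640; DTI 35% ≤ 36%; employment 25 ≥ 6 mo → qualifies.
Qualifying: Program A, Program B, Program C. Lowest rate is 4.34% → Program A.

Program A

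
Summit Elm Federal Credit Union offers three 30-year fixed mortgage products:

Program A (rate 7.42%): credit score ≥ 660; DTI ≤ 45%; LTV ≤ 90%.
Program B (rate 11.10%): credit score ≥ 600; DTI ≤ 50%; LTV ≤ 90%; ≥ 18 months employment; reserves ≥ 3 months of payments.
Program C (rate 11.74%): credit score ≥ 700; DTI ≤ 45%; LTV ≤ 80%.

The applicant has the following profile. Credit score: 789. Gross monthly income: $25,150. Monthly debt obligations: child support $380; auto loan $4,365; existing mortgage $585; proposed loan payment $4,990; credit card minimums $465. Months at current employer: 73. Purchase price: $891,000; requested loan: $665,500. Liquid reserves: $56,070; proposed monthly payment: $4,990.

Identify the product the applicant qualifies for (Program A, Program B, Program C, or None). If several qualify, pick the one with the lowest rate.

Program A

Total debts = (380 + 4,365 + 585 + 4,990 + 465) = 10,785; DTI = 10,785/25,150 = 42.9%.
LTV = 665,500/891,000 = 74.7%.
Reserves = 56,070/4,990 = 11.2 months.
Program A: score 789 ≥ 660; DTI 42.9% ≤ 45%; LTV 74.7% ≤ 90% → qualifies.
Program B: score 789 ≥ 600; DTI 42.9% ≤ 50%; LTV 74.7% ≤ 90%; employment 73 ≥ 18 mo; reserves 11.2 ≥ 3 mo → qualifies.
Program C: score 789 ≥ 700; DTI 42.9% ≤ 45%; LTV 74.7% ≤ 80% → qualifies.
Qualifying: Program A, Program B, Program C. Lowest rate is 7.42% → Program A.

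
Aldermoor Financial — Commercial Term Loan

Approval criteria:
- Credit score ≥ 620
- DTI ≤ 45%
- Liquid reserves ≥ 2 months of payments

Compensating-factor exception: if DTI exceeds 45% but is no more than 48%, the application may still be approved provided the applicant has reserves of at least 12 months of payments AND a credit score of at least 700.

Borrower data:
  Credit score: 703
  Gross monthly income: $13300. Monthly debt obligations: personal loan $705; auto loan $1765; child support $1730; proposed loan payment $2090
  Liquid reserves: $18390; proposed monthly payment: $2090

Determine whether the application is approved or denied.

Credit score 703 ≥ 620 (meets base)
Total debts = (705 + 1,765 + 1,730 + 2,090) = 6,290. DTI: 6,290 ÷ 13,300 = 47.3%, over the 45% base limit.
Reserves: 18,390 ÷ 2,090 = 8.8 months (meets 2-month minimum)
DTI 47.3% is within the 45%–48% exception band; checking compensating factors.
Override check — reserves: 8.8 mo (short of 12); score: 703 (ok).
Compensating-factor requirement not fully met.

Denied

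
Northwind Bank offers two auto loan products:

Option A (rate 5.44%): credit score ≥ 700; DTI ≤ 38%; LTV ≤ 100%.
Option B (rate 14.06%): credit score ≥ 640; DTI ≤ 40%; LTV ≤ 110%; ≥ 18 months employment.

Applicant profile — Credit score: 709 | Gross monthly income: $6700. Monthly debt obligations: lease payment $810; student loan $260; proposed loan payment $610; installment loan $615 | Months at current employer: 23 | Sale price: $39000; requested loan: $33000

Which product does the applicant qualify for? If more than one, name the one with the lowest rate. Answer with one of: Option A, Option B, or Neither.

Option A

Total debts = (810 + 260 + 610 + 615) = 2,295; DTI = 2,295/6,700 = 34.3%.
LTV = 33,000/39,000 = 84.6%.
Option A: score 709 ≥ 700; DTI 34.3% ≤ 38%; LTV 84.6% ≤ 100% → qualifies.
Option B: score 709 ≥ 640; DTI 34.3% ≤ 40%; LTV 84.6% ≤ 110%; employment 23 ≥ 18 mo → qualifies.
Qualifying: Option A, Option B. Lowest rate is 5.44% → Option A.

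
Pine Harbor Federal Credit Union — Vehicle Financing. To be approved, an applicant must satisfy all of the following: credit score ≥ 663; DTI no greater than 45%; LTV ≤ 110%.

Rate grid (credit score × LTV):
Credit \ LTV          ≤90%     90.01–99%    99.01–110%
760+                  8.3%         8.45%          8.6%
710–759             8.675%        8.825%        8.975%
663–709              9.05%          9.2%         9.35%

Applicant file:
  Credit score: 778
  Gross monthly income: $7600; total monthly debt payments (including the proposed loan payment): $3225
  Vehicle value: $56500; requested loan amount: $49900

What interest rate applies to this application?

Credit score 778 ≥ 663; Debt-to-income = 3,225/7,600 = 42.4% — meets 45% limit
LTV = 49,900/56,500 = 88.3% ≤ 110%
Score 778 is in the 760+ band; LTV 88.3% is in the ≤90% band → 8.3%.

8.3%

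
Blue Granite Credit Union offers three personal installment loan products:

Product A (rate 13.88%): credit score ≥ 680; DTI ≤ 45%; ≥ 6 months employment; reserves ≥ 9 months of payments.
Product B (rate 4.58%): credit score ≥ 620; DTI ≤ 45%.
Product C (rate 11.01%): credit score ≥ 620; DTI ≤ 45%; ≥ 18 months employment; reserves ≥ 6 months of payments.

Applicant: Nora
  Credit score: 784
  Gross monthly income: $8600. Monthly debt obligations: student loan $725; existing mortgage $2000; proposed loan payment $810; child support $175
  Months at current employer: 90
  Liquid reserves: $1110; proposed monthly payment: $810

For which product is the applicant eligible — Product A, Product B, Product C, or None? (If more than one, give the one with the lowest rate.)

Total debts = (725 + 2,000 + 810 + 175) = 3,710; DTI = 3,710/8,600 = 43.1%.
Reserves = 1,110/810 = 1.4 months.
Product A: score 784 ≥ 680; DTI 43.1% ≤ 45%; employment 90 ≥ 6 mo; reserves 1.4 < 9 mo → does not qualify.
Product B: score 784 ≥ 620; DTI 43.1% ≤ 45% → qualifies.
Product C: score 784 ≥ 620; DTI 43.1% ≤ 45%; employment 90 ≥ 18 mo; reserves 1.4 < 6 mo → does not qualify.

Product B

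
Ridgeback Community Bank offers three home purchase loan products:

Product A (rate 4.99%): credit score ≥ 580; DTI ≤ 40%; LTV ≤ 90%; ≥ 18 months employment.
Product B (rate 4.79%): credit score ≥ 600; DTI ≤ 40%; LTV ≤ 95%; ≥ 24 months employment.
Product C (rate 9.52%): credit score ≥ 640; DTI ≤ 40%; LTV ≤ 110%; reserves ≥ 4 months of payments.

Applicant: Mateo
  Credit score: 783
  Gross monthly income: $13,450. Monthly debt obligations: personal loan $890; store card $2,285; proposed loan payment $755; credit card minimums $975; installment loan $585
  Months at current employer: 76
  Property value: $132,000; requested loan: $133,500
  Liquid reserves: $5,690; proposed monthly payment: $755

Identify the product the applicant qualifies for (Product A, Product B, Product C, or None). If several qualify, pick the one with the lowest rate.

None

Total debts = (890 + 2,285 + 755 + 975 + 585) = 5,490; DTI = 5,490/13,450 = 40.8%.
LTV = 133,500/132,000 = 101.1%.
Reserves = 5,690/755 = 7.5 months.
Product A: score 783 ≥ 580; DTI 40.8% > 40%; LTV 101.1% > 90%; employment 76 ≥ 18 mo → does not qualify.
Product B: score 783 ≥ 600; DTI 40.8% > 40%; LTV 101.1% > 95%; employment 76 ≥ 24 mo → does not qualify.
Product C: score 783 ≥ 640; DTI 40.8% > 40%; LTV 101.1% ≤ 110%; reserves 7.5 ≥ 4 mo → does not qualify.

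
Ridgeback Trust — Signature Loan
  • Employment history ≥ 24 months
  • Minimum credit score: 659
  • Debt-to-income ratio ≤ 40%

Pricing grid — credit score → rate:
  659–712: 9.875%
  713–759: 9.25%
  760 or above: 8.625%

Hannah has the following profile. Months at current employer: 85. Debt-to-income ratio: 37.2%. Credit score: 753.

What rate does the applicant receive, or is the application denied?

Approved at 9.25%

Credit score 753 ≥ 659 (meets minimum)
Debt-to-income 37.2% vs 40% cap — pass
Employment 85 ≥ 24 months
All requirements met. Score 753 falls in the 713–759 tier → 9.25%.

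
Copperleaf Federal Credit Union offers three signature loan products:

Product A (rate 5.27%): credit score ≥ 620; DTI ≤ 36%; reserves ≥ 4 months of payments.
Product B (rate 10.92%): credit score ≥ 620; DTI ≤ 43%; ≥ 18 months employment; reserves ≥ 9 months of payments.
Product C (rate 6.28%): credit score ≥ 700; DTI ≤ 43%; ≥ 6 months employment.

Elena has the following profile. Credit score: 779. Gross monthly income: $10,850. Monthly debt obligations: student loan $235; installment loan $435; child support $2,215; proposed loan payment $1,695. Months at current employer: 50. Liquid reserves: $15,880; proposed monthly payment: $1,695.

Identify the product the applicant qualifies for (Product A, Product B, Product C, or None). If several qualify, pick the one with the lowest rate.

Total debts = (235 + 435 + 2,215 + 1,695) = 4,580; DTI = 4,580/10,850 = 42.2%.
Reserves = 15,880/1,695 = 9.4 months.
Product A: score 779 ≥ 620; DTI 42.2% > 36%; reserves 9.4 ≥ 4 mo → does not qualify.
Product B: score 779 ≥ 620; DTI 42.2% ≤ 43%; employment 50 ≥ 18 mo; reserves 9.4 ≥ 9 mo → qualifies.
Product C: score 779 ≥ 700; DTI 42.2% ≤ 43%; employment 50 ≥ 6 mo → qualifies.
Qualifying: Product B, Product C. Lowest rate is 6.28% → Product C.

Product C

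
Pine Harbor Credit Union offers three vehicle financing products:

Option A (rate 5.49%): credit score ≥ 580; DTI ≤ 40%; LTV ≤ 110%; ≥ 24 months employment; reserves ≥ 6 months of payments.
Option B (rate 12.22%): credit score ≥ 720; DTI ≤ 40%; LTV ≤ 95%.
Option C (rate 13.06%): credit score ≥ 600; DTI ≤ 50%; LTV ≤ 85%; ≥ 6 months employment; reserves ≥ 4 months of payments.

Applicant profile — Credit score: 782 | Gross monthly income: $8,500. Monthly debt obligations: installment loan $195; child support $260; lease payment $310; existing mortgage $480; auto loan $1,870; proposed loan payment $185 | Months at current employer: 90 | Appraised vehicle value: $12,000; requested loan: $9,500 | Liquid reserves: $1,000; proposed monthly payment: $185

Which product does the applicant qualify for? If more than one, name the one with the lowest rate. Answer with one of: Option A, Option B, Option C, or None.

Total debts = (195 + 260 + 310 + 480 + 1,870 + 185) = 3,300; DTI = 3,300/8,500 = 38.8%.
LTV = 9,500/12,000 = 79.2%.
Reserves = 1,000/185 = 5.4 months.
Option A: score 782 ≥ 580; DTI 38.8% ≤ 40%; LTV 79.2% ≤ 110%; employment 90 ≥ 24 mo; reserves 5.4 < 6 mo → does not qualify.
Option B: score 782 ≥ 720; DTI 38.8% ≤ 40%; LTV 79.2% ≤ 95% → qualifies.
Option C: score 782 ≥ 600; DTI 38.8% ≤ 50%; LTV 79.2% ≤ 85%; employment 90 ≥ 6 mo; reserves 5.4 ≥ 4 mo → qualifies.
Qualifying: Option B, Option C. Lowest rate is 12.22% → Option B.

Option B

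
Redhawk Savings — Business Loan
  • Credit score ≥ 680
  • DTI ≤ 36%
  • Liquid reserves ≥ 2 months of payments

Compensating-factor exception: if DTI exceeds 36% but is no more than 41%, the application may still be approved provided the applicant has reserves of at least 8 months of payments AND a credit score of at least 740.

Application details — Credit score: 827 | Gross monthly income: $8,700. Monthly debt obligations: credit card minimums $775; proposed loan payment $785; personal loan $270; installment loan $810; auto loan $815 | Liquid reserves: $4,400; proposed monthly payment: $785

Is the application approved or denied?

Denied

Credit score 827 ≥ 680 (meets base)
Total debts = (775 + 785 + 270 + 810 + 815) = 3,455. DTI = 3,455/8,700 = 39.7% > 36% — standard DTI limit exceeded.
Reserves = 4,400/785 = 5.6 months ≥ 2
DTI 39.7% is within the 36%–41% exception band; checking compensating factors.
Reserves 5.6 < 8 months; credit score 827 ≥ 740.
Compensating-factor requirement not fully met.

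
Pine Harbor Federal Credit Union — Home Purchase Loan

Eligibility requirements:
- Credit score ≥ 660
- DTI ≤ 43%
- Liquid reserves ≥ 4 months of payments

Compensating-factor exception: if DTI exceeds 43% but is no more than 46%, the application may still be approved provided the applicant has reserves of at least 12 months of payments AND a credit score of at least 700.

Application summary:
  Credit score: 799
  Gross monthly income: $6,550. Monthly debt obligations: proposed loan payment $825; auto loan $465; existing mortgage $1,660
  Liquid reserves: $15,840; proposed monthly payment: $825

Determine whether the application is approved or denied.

Approved

Credit score 799 ≥ 660 (meets base)
Total debts = (825 + 465 + 1,660) = 2,950. DTI: 2,950 ÷ 6,550 = 45%, over the 43% base limit.
Reserves: 15,840 ÷ 825 = 19.2 months (meets 4-month minimum)
45% falls in the override range (43%–46%), so the compensating-factor test applies.
Override check — reserves: 19.2 mo (ok); score: 799 (ok).
Both override conditions satisfied; DTI exception granted.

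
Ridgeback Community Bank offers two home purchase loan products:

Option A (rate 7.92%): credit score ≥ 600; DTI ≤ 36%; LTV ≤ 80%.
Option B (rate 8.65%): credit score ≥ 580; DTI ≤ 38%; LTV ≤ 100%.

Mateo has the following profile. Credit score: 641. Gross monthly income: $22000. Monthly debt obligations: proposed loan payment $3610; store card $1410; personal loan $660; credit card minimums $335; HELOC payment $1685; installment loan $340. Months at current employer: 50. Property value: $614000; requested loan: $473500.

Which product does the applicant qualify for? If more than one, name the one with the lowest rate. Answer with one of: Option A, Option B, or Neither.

Option B

Total debts = (3,610 + 1,410 + 660 + 335 + 1,685 + 340) = 8,040; DTI = 8,040/22,000 = 36.5%.
LTV = 473,500/614,000 = 77.1%.
Option A: score 641 ≥ 600; DTI 36.5% > 36%; LTV 77.1% ≤ 80% → does not qualify.
Option B: score 641 ≥ 580; DTI 36.5% ≤ 38%; LTV 77.1% ≤ 100% → qualifies.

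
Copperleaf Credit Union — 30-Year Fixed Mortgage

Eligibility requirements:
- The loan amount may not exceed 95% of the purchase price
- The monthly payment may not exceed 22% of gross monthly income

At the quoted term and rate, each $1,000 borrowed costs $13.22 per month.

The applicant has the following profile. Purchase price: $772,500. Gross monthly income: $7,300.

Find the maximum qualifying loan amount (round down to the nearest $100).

$121,400

Payment cap: 22% × $7,300 = $1,606/month.
At $13.22 per $1,000, that supports 1,606/13.22 × 1,000 ≈ $121,482 → $121,400.
LTV cap: 95% × $772,500 = $733,875 → $733,800.
Binding constraint: payment-to-income.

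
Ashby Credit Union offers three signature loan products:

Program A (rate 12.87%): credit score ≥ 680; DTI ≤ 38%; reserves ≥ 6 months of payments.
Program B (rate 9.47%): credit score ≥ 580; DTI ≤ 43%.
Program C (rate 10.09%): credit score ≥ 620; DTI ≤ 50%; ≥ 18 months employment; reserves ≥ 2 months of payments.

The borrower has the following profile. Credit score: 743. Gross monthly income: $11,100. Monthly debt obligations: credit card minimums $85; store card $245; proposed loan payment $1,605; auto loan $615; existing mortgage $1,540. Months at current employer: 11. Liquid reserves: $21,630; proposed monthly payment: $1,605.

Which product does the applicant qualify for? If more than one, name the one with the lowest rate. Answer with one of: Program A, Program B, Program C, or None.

Program B

Total debts = (85 + 245 + 1,605 + 615 + 1,540) = 4,090; DTI = 4,090/11,100 = 36.8%.
Reserves = 21,630/1,605 = 13.5 months.
Program A: score 743 ≥ 680; DTI 36.8% ≤ 38%; reserves 13.5 ≥ 6 mo → qualifies.
Program B: score 743 ≥ 580; DTI 36.8% ≤ 43% → qualifies.
Program C: score 743 ≥ 620; DTI 36.8% ≤ 50%; employment 11 < 18 mo; reserves 13.5 ≥ 2 mo → does not qualify.
Qualifying: Program A, Program B. Lowest rate is 9.47% → Program B.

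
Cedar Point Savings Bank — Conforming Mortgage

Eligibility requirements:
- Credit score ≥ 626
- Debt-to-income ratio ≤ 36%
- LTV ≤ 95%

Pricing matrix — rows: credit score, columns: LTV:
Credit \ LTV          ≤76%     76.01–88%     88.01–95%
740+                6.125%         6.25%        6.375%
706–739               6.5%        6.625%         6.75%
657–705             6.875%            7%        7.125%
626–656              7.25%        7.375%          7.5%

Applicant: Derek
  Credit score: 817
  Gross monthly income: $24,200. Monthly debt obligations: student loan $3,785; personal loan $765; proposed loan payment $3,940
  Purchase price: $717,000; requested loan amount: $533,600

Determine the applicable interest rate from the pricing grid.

6.125%

Credit score 817 ≥ 626; Total monthly debts = (3,785 + 765 + 3,940) = 8,490. DTI = 8,490/24,200 = 35.1% ≤ 36%
LTV = 533,600/717,000 = 74.4% ≤ 95%
Credit 817 → row 740+; LTV 74.4% → column ≤76%. Grid cell → 6.125%.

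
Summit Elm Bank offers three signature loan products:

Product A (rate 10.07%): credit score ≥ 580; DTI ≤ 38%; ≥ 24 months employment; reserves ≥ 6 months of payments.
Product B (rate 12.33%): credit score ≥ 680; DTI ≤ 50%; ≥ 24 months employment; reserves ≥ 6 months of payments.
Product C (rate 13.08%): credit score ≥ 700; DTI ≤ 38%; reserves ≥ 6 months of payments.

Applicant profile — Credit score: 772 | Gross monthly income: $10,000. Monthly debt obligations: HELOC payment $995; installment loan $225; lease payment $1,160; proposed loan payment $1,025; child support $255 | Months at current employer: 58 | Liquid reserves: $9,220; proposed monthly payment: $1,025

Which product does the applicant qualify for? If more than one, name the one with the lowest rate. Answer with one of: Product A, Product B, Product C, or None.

Total debts = (995 + 225 + 1,160 + 1,025 + 255) = 3,660; DTI = 3,660/10,000 = 36.6%.
Reserves = 9,220/1,025 = 9.0 months.
Product A: score 772 ≥ 580; DTI 36.6% ≤ 38%; employment 58 ≥ 24 mo; reserves 9.0 ≥ 6 mo → qualifies.
Product B: score 772 ≥ 680; DTI 36.6% ≤ 50%; employment 58 ≥ 24 mo; reserves 9.0 ≥ 6 mo → qualifies.
Product C: score 772 ≥ 700; DTI 36.6% ≤ 38%; reserves 9.0 ≥ 6 mo → qualifies.
Qualifying: Product A, Product B, Product C. Lowest rate is 10.07% → Product A.

Product A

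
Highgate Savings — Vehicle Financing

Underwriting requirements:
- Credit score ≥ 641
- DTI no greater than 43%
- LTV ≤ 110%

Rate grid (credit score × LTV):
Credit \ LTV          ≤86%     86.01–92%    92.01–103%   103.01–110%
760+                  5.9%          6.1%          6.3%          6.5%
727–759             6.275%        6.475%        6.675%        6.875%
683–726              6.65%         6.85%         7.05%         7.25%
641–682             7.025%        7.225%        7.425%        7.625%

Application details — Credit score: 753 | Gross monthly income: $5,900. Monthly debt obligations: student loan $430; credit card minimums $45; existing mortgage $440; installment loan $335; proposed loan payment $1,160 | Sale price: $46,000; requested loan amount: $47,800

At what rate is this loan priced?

Credit score 753 ≥ 641; Total monthly debts = (430 + 45 + 440 + 335 + 1,160) = 2,410. Debt-to-income = 2,410/5,900 = 40.8% — meets 43% limit
LTV = 47,800/46,000 = 103.9% ≤ 110%
Credit 753 → row 727–759; LTV 103.9% → column 103.01–110%. Grid cell → 6.875%.

6.875%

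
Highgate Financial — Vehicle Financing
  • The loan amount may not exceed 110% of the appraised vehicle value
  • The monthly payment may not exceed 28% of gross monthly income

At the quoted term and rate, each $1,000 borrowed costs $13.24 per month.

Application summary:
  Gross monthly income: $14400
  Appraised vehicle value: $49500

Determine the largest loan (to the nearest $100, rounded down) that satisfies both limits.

$54,400

Payment cap: 28% × $14,400 = $4,032/month.
At $13.24 per $1,000, that supports 4,032/13.24 × 1,000 ≈ $304,531 → $304,500.
LTV cap: 110% × $49,500 = $54,450 → $54,400.
Binding constraint: loan-to-value.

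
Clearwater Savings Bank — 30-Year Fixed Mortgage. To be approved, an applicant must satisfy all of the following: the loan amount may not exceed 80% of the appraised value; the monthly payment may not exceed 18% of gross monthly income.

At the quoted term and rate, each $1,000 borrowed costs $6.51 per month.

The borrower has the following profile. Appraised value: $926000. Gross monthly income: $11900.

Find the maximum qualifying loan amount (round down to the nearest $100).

Payment cap: 18% × $11,900 = $2,142/month.
At $6.51 per $1,000, that supports 2,142/6.51 × 1,000 ≈ $329,032 → $329,000.
LTV cap: 80% × $926,000 = $740,800 → $740,800.
Binding constraint: payment-to-income.

$329,000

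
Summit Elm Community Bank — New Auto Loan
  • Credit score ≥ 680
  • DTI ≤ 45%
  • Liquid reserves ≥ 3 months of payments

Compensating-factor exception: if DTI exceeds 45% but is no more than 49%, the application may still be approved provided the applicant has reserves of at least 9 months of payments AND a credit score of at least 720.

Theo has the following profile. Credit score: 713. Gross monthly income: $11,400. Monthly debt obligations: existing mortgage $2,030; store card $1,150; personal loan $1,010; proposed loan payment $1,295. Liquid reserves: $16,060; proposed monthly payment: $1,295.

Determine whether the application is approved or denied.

Credit score 713 ≥ 680 (meets base)
Total debts = (2,030 + 1,150 + 1,010 + 1,295) = 5,485. DTI: 5,485 ÷ 11,400 = 48.1%, over the 45% base limit.
Reserves = 16,060/1,295 = 12.4 months ≥ 3
DTI 48.1% is within the 45%–49% exception band; checking compensating factors.
Reserves 12.4 ≥ 9 months; credit score 713 < 720.
Override conditions not both satisfied; exception does not apply.

Denied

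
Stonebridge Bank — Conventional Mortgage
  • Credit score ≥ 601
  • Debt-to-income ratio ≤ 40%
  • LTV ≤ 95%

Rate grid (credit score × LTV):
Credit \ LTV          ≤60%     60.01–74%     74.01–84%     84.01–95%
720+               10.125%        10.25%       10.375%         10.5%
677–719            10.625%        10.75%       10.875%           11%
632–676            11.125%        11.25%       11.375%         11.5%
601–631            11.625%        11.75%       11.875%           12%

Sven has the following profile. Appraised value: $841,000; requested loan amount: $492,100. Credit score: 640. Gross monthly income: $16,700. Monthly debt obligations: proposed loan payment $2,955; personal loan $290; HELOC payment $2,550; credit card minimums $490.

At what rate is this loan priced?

11.125%

Credit score 640 ≥ 601; Total monthly debts = (2,955 + 290 + 2,550 + 490) = 6,285. Debt-to-income = 6,285/16,700 = 37.6% — meets 40% limit
LTV = 492,100/841,000 = 58.5% ≤ 95%
Credit 640 → row 632–676; LTV 58.5% → column ≤60%. Grid cell → 11.125%.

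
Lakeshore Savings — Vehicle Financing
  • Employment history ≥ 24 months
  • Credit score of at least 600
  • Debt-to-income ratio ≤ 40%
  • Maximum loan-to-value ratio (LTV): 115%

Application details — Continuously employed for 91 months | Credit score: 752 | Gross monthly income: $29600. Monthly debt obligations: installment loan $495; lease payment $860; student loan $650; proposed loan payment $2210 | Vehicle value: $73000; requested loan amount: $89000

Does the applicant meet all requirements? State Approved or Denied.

Denied

Employment 91 ≥ 24 months
Credit score 752 ≥ 600 (meets)
Total monthly debts = (495 + 860 + 650 + 2,210) = 4,215. Debt-to-income = 4,215/29,600 = 14.2% — meets 40% limit
LTV = 89,000/73,000 = 121.9% > 115%
Fails on LTV.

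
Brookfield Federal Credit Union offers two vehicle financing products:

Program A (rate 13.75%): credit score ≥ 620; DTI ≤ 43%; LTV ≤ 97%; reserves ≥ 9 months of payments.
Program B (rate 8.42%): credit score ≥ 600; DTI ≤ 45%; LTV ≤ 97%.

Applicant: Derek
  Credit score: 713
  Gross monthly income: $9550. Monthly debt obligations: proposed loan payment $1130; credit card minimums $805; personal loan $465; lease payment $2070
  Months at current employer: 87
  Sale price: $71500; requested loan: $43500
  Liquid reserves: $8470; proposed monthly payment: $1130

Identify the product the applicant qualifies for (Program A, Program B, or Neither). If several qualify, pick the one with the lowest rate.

Neither

Total debts = (1,130 + 805 + 465 + 2,070) = 4,470; DTI = 4,470/9,550 = 46.8%.
LTV = 43,500/71,500 = 60.8%.
Reserves = 8,470/1,130 = 7.5 months.
Program A: score 713 ≥ 620; DTI 46.8% > 43%; LTV 60.8% ≤ 97%; reserves 7.5 < 9 mo → does not qualify.
Program B: score 713 ≥ 600; DTI 46.8% > 45%; LTV 60.8% ≤ 97% → does not qualify.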